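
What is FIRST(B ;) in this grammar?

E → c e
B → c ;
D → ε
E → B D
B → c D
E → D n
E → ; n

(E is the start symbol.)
{ 'c' }

FIRST sets of the non-terminals involved (from the grammar, by fixed-point iteration):
  FIRST(B) = { 'c' }

To compute FIRST(B ;), process the symbols left to right:
Symbol B is a non-terminal. Add FIRST(B) \ {ε} = { 'c' }
B is not nullable (ε ∉ FIRST(B)), so stop here.
FIRST(B ;) = { 'c' }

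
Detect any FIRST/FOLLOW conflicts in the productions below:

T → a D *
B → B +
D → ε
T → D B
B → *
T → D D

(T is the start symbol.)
Nullable non-terminals: D, T.
FIRST sets used below: FIRST(D) = { ε }, FIRST(B) = { '*' }
D has a nullable alternative but only one production, so nothing to check.

T: nullable alternative(s) T → D D; FOLLOW(T) = { $ }
  T → a D *: FIRST \ {ε} = { 'a' } — disjoint from FOLLOW(T)
  T → D B: FIRST \ {ε} = { '*' } — disjoint from FOLLOW(T)
  T → D D: FIRST \ {ε} = { } — this is the only nullable alternative, skip

B has no nullable alternative, so no FIRST/FOLLOW check is needed there.

No FIRST/FOLLOW conflicts found.

Answer: No FIRST/FOLLOW conflicts.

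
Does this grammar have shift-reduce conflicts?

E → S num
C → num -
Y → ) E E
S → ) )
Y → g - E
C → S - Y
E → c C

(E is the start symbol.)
A shift-reduce conflict occurs when an LR(0) state has both:
  - a complete (reduce) item [A → α .] (dot at the end), and
  - a shift item [B → β . c γ] (dot before a terminal).

Augment with E' → E and build the canonical LR(0) collection (I0 = CLOSURE({[E' → . E]}), then GOTO on every symbol after a dot until no new states appear). It has 19 states:
  I0: { [E → . S num], [E → . c C], [E' → . E], [S → . ) )] }  — shift
  I1: { [S → ) . )] }  — shift
  I2: { [E' → E .] }  — accept
  I3: { [E → S . num] }  — shift
  I4: { [C → . S - Y], [C → . num -], [E → c . C], [S → . ) )] }  — shift
  I5: { [E → c C .] }  — reduce
  I6: { [C → S . - Y] }  — shift
  I7: { [C → num . -] }  — shift
  I8: { [C → num - .] }  — reduce
  I9: { [C → S - . Y], [Y → . ) E E], [Y → . g - E] }  — shift
  I10: { [E → . S num], [E → . c C], [S → . ) )], [Y → ) . E E] }  — shift
  I11: { [C → S - Y .] }  — reduce
  I12: { [Y → g . - E] }  — shift
  I13: { [E → . S num], [E → . c C], [S → . ) )], [Y → g - . E] }  — shift
  I14: { [Y → g - E .] }  — reduce
  I15: { [E → . S num], [E → . c C], [S → . ) )], [Y → ) E . E] }  — shift
  I16: { [Y → ) E E .] }  — reduce
  I17: { [E → S num .] }  — reduce
  I18: { [S → ) ) .] }  — reduce

No state contains both a complete item and a shift item.

Answer: No shift-reduce conflicts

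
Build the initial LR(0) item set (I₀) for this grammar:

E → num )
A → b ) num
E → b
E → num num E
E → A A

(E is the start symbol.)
First, augment the grammar with E' → E
I₀ = CLOSURE({ [E' → . E] }):
  [E' → . E] has the dot before E: add [E → . num )], [E → . b], [E → . num num E], [E → . A A]
  [E → . A A] has the dot before A: add [A → . b ) num]
No further items can be added.

I₀ = { [A → . b ) num], [E → . A A], [E → . b], [E → . num )], [E → . num num E], [E' → . E] }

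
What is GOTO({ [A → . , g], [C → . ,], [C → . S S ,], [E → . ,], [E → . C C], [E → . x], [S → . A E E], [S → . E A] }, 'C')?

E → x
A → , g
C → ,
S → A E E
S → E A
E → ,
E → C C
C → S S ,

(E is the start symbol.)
GOTO(I, 'C') = CLOSURE({ [A → αX.β] : [A → α.Xβ] ∈ I, X = 'C' })

Items with dot before 'C', with the dot advanced:
  [E → . C C] → [E → C . C]
Closure of the advanced items:
  [E → C . C] has the dot before C: add [C → . ,], [C → . S S ,]
  [C → . S S ,] has the dot before S: add [S → . A E E], [S → . E A]
  [S → . A E E] has the dot before A: add [A → . , g]
  [S → . E A] has the dot before E: add [E → . x], [E → . ,], [E → . C C]

GOTO = { [A → . , g], [C → . ,], [C → . S S ,], [E → . ,], [E → . C C], [E → . x], [E → C . C], [S → . A E E], [S → . E A] }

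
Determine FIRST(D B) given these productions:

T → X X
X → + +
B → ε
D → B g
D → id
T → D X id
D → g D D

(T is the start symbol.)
{ 'g', 'id' }

FIRST sets of the non-terminals involved (from the grammar, by fixed-point iteration):
  FIRST(D) = { 'g', 'id' }

To compute FIRST(D B), process the symbols left to right:
Symbol D is a non-terminal. Add FIRST(D) \ {ε} = { 'g', 'id' }
D is not nullable (ε ∉ FIRST(D)), so stop here.
FIRST(D B) = { 'g', 'id' }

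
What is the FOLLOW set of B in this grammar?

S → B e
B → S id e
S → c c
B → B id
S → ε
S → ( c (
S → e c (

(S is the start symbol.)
In S → B e: B is followed by e, add FIRST(e) \ {ε} = { 'e' }
In B → B id: B is followed by id, add FIRST(id) \ {ε} = { 'id' }

Taking the union: FOLLOW(B) = { 'e', 'id' }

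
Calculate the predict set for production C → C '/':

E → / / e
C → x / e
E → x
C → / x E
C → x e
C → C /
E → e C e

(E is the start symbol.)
{ '/', 'x' }

PREDICT(C → C '/') = (FIRST(RHS) \ {ε}) ∪ (FOLLOW(C) if ε ∈ FIRST(RHS), i.e. RHS ⇒* ε)
FIRST(C) = { '/', 'x' }
FIRST(C '/') = { '/', 'x' }
ε ∉ FIRST(C '/'), so FOLLOW(C) is not added.
PREDICT(C → C '/') = { '/', 'x' }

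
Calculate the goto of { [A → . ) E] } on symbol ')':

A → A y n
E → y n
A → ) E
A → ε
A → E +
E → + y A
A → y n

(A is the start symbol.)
GOTO(I, ')') = CLOSURE({ [A → αX.β] : [A → α.Xβ] ∈ I, X = ')' })

Items with dot before ')', with the dot advanced:
  [A → . ) E] → [A → ) . E]
Closure of the advanced items:
  [A → ) . E] has the dot before E: add [E → . y n], [E → . + y A]

GOTO = { [A → ) . E], [E → . + y A], [E → . y n] }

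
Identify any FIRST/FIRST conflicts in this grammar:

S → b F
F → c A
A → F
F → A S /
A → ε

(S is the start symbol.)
A FIRST/FIRST conflict occurs when two productions N → α and N → β for the same non-terminal have FIRST(α) ∩ FIRST(β) ≠ ∅ (with ε ∈ FIRST of a nullable right-hand side, so two nullable alternatives also conflict).

FIRST sets of the non-terminals at (or reachable through a nullable prefix from) the front of some alternative:
  FIRST(A) = { 'b', 'c', ε }
  FIRST(S) = { 'b' }
  FIRST(F) = { 'b', 'c' }

Productions for F:
  F → c A: FIRST = { 'c' }
  F → A S /: FIRST = { 'b', 'c' }
Productions for A:
  A → F: FIRST = { 'b', 'c' }
  A → ε: FIRST = { ε }
S has only one production, so no FIRST/FIRST conflict is possible there.

Conflict for F: F → c A and F → A S /
  Overlap: { 'c' }

Answer: Yes. F → c A / F → A S '/' on { 'c' }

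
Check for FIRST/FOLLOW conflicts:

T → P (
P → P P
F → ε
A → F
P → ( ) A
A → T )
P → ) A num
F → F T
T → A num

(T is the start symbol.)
Yes. F → F T with FOLLOW(F) on { '(', ')', 'num' }; A → T ')' with FOLLOW(A) on { '(', ')', 'num' }

Nullable non-terminals: A, F.
FIRST sets used below: FIRST(F) = { '(', ')', 'num', ε }, FIRST(T) = { '(', ')', 'num' }

A: nullable alternative(s) A → F; FOLLOW(A) = { '(', ')', 'num' }
  A → F: FIRST \ {ε} = { '(', ')', 'num' } — this is the only nullable alternative, skip
  A → T ): FIRST \ {ε} = { '(', ')', 'num' } — overlaps FOLLOW(A) on { '(', ')', 'num' }: CONFLICT

F: nullable alternative(s) F → ε; FOLLOW(F) = { '(', ')', 'num' }
  F → ε: FIRST \ {ε} = { } — this is the only nullable alternative, skip
  F → F T: FIRST \ {ε} = { '(', ')', 'num' } — overlaps FOLLOW(F) on { '(', ')', 'num' }: CONFLICT

P, T have no nullable alternative, so no FIRST/FOLLOW check is needed there.

So the grammar has 2 FIRST/FOLLOW conflicts (marked CONFLICT above).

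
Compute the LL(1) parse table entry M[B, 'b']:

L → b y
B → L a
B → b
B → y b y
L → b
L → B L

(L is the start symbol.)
To find M[B, 'b'], we find productions for B where 'b' is in the predict set (PREDICT(N → α) = (FIRST(α) \ {ε}) ∪ (FOLLOW(N) if α ⇒* ε)).

Relevant sets:
  FIRST(L) = { 'b', 'y' }

B → L a: PREDICT = { 'b', 'y' }
  'b' is in predict set, so this production goes in M[B, 'b']
B → b: PREDICT = { 'b' }
  'b' is in predict set, so this production goes in M[B, 'b']
B → y b y: PREDICT = { 'y' }

M[B, 'b'] = B → L a, B → b  (a multiply-defined cell — the grammar is not LL(1))

Answer: B → L a, B → b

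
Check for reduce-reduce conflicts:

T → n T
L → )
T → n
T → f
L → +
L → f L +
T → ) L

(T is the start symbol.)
No reduce-reduce conflicts

Augment with T' → T and build the canonical LR(0) collection (I0 = CLOSURE({[T' → . T]}), then GOTO on every symbol after a dot until no new states appear). It has 12 states:
  I0: { [T → . ) L], [T → . f], [T → . n T], [T → . n], [T' → . T] }  — shift
  I1: { [L → . )], [L → . +], [L → . f L +], [T → ) . L] }  — shift
  I2: { [T' → T .] }  — accept
  I3: { [T → f .] }  — reduce
  I4: { [T → . ) L], [T → . f], [T → . n T], [T → . n], [T → n . T], [T → n .] }  — shift, reduce
  I5: { [T → n T .] }  — reduce
  I6: { [L → ) .] }  — reduce
  I7: { [L → + .] }  — reduce
  I8: { [T → ) L .] }  — reduce
  I9: { [L → . )], [L → . +], [L → . f L +], [L → f . L +] }  — shift
  I10: { [L → f L . +] }  — shift
  I11: { [L → f L + .] }  — reduce

No state contains more than one complete item.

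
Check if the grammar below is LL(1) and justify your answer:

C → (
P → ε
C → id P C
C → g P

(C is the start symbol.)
A grammar is LL(1) if for each non-terminal N with multiple productions, the predict sets of those productions are pairwise disjoint, where PREDICT(N → α) = (FIRST(α) \ {ε}) ∪ (FOLLOW(N) if α ⇒* ε).

For C:
  PREDICT(C → '(') = { '(' }
  PREDICT(C → id P C) = { 'id' }
  PREDICT(C → g P) = { 'g' }
P has a single production, so nothing to check there.

All predict sets are disjoint. The grammar IS LL(1).

Answer: Yes, the grammar is LL(1).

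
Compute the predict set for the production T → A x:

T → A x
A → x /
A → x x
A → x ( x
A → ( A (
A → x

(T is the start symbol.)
PREDICT(T → A x) = (FIRST(RHS) \ {ε}) ∪ (FOLLOW(T) if ε ∈ FIRST(RHS), i.e. RHS ⇒* ε)
FIRST(A) = { '(', 'x' }
FIRST(A x) = { '(', 'x' }
ε ∉ FIRST(A x), so FOLLOW(T) is not added.
PREDICT(T → A x) = { '(', 'x' }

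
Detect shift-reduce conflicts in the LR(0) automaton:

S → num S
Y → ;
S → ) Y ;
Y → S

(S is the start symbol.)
A shift-reduce conflict occurs when an LR(0) state has both:
  - a complete (reduce) item [A → α .] (dot at the end), and
  - a shift item [B → β . c γ] (dot before a terminal).

Augment with S' → S and build the canonical LR(0) collection (I0 = CLOSURE({[S' → . S]}), then GOTO on every symbol after a dot until no new states appear). It has 9 states:
  I0: { [S → . ) Y ;], [S → . num S], [S' → . S] }  — shift
  I1: { [S → ) . Y ;], [S → . ) Y ;], [S → . num S], [Y → . ;], [Y → . S] }  — shift
  I2: { [S' → S .] }  — accept
  I3: { [S → . ) Y ;], [S → . num S], [S → num . S] }  — shift
  I4: { [S → num S .] }  — reduce
  I5: { [Y → ; .] }  — reduce
  I6: { [Y → S .] }  — reduce
  I7: { [S → ) Y . ;] }  — shift
  I8: { [S → ) Y ; .] }  — reduce

No state contains both a complete item and a shift item.

Answer: No shift-reduce conflicts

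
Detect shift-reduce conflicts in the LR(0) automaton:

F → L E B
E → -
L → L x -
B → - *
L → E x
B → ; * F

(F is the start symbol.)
No shift-reduce conflicts

A shift-reduce conflict occurs when an LR(0) state has both:
  - a complete (reduce) item [A → α .] (dot at the end), and
  - a shift item [B → β . c γ] (dot before a terminal).

Augment with F' → F and build the canonical LR(0) collection (I0 = CLOSURE({[F' → . F]}), then GOTO on every symbol after a dot until no new states appear). It has 15 states:
  I0: { [E → . -], [F → . L E B], [F' → . F], [L → . E x], [L → . L x -] }  — shift
  I1: { [E → - .] }  — reduce
  I2: { [L → E . x] }  — shift
  I3: { [F' → F .] }  — accept
  I4: { [E → . -], [F → L . E B], [L → L . x -] }  — shift
  I5: { [B → . - *], [B → . ; * F], [F → L E . B] }  — shift
  I6: { [L → L x . -] }  — shift
  I7: { [L → L x - .] }  — reduce
  I8: { [B → - . *] }  — shift
  I9: { [B → ; . * F] }  — shift
  I10: { [F → L E B .] }  — reduce
  I11: { [B → ; * . F], [E → . -], [F → . L E B], [L → . E x], [L → . L x -] }  — shift
  I12: { [B → ; * F .] }  — reduce
  I13: { [B → - * .] }  — reduce
  I14: { [L → E x .] }  — reduce

No state contains both a complete item and a shift item.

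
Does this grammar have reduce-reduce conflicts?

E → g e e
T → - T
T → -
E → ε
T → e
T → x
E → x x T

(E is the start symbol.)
No reduce-reduce conflicts

Augment with E' → E and build the canonical LR(0) collection (I0 = CLOSURE({[E' → . E]}), then GOTO on every symbol after a dot until no new states appear). It has 12 states:
  I0: { [E → . g e e], [E → . x x T], [E → .], [E' → . E] }  — shift, reduce
  I1: { [E' → E .] }  — accept
  I2: { [E → g . e e] }  — shift
  I3: { [E → x . x T] }  — shift
  I4: { [E → x x . T], [T → . - T], [T → . -], [T → . e], [T → . x] }  — shift
  I5: { [T → - . T], [T → - .], [T → . - T], [T → . -], [T → . e], [T → . x] }  — shift, reduce
  I6: { [E → x x T .] }  — reduce
  I7: { [T → e .] }  — reduce
  I8: { [T → x .] }  — reduce
  I9: { [T → - T .] }  — reduce
  I10: { [E → g e . e] }  — shift
  I11: { [E → g e e .] }  — reduce

No state contains more than one complete item.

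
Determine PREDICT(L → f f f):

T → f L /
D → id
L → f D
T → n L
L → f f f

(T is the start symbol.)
PREDICT(L → f f f) = (FIRST(RHS) \ {ε}) ∪ (FOLLOW(L) if ε ∈ FIRST(RHS), i.e. RHS ⇒* ε)
FIRST(f f f) = { 'f' }
ε ∉ FIRST(f f f), so FOLLOW(L) is not added.
PREDICT(L → f f f) = { 'f' }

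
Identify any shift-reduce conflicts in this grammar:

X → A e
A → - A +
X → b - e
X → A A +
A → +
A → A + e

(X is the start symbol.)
Augment with X' → X and build the canonical LR(0) collection (I0 = CLOSURE({[X' → . X]}), then GOTO on every symbol after a dot until no new states appear). It has 15 states:
  I0: { [A → . +], [A → . - A +], [A → . A + e], [X → . A A +], [X → . A e], [X → . b - e], [X' → . X] }  — shift
  I1: { [A → + .] }  — reduce
  I2: { [A → - . A +], [A → . +], [A → . - A +], [A → . A + e] }  — shift
  I3: { [A → . +], [A → . - A +], [A → . A + e], [A → A . + e], [X → A . A +], [X → A . e] }  — shift
  I4: { [X' → X .] }  — accept
  I5: { [X → b . - e] }  — shift
  I6: { [X → b - . e] }  — shift
  I7: { [X → b - e .] }  — reduce
  I8: { [A → + .], [A → A + . e] }  — shift, reduce
  I9: { [A → A . + e], [X → A A . +] }  — shift
  I10: { [X → A e .] }  — reduce
  I11: { [A → A + . e], [X → A A + .] }  — shift, reduce
  I12: { [A → A + e .] }  — reduce
  I13: { [A → - A . +], [A → A . + e] }  — shift
  I14: { [A → - A + .], [A → A + . e] }  — shift, reduce

I8 contains reduce item [A → + .] and shift item [A → A + . e] — shift-reduce conflict.
I11 contains reduce item [X → A A + .] and shift item [A → A + . e] — shift-reduce conflict.
I14 contains reduce item [A → - A + .] and shift item [A → A + . e] — shift-reduce conflict.

Answer: Yes — I8: [A → + .] vs [A → A + . e]; I11: [X → A A + .] vs [A → A + . e]; I14: [A → - A + .] vs [A → A + . e]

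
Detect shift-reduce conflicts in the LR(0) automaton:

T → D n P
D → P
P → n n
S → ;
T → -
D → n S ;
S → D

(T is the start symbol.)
Yes — I9: [P → n n .] vs [D → . n S ;]

Augment with T' → T and build the canonical LR(0) collection (I0 = CLOSURE({[T' → . T]}), then GOTO on every symbol after a dot until no new states appear). It has 15 states:
  I0: { [D → . P], [D → . n S ;], [P → . n n], [T → . -], [T → . D n P], [T' → . T] }  — shift
  I1: { [T → - .] }  — reduce
  I2: { [T → D . n P] }  — shift
  I3: { [D → P .] }  — reduce
  I4: { [T' → T .] }  — accept
  I5: { [D → . P], [D → . n S ;], [D → n . S ;], [P → . n n], [P → n . n], [S → . ;], [S → . D] }  — shift
  I6: { [S → ; .] }  — reduce
  I7: { [S → D .] }  — reduce
  I8: { [D → n S . ;] }  — shift
  I9: { [D → . P], [D → . n S ;], [D → n . S ;], [P → . n n], [P → n . n], [P → n n .], [S → . ;], [S → . D] }  — shift, reduce
  I10: { [D → n S ; .] }  — reduce
  I11: { [P → . n n], [T → D n . P] }  — shift
  I12: { [T → D n P .] }  — reduce
  I13: { [P → n . n] }  — shift
  I14: { [P → n n .] }  — reduce

I9 contains reduce item [P → n n .] and shift items [D → . n S ;], [P → . n n], [P → n . n], [S → . ;] — shift-reduce conflict.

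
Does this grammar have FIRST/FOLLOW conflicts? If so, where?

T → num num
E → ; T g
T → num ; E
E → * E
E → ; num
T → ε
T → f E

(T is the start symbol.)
No FIRST/FOLLOW conflicts.

Nullable non-terminals: T.

T: nullable alternative(s) T → ε; FOLLOW(T) = { $, 'g' }
  T → num num: FIRST \ {ε} = { 'num' } — disjoint from FOLLOW(T)
  T → num ; E: FIRST \ {ε} = { 'num' } — disjoint from FOLLOW(T)
  T → ε: FIRST \ {ε} = { } — this is the only nullable alternative, skip
  T → f E: FIRST \ {ε} = { 'f' } — disjoint from FOLLOW(T)

E has no nullable alternative, so no FIRST/FOLLOW check is needed there.

No FIRST/FOLLOW conflicts found.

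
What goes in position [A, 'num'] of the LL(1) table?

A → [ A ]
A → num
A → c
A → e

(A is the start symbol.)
A → num

To find M[A, 'num'], we find productions for A where 'num' is in the predict set (PREDICT(N → α) = (FIRST(α) \ {ε}) ∪ (FOLLOW(N) if α ⇒* ε)).

A → [ A ]: PREDICT = { '[' }
A → num: PREDICT = { 'num' }
  'num' is in predict set, so this production goes in M[A, 'num']
A → c: PREDICT = { 'c' }
A → e: PREDICT = { 'e' }

M[A, 'num'] = A → num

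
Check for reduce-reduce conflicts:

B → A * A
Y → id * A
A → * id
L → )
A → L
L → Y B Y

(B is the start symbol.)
A reduce-reduce conflict occurs when an LR(0) state has two complete items [A → α .] and [B → β .] — both call for a reduction, and with no lookahead the parser cannot choose between them.

Augment with B' → B and build the canonical LR(0) collection (I0 = CLOSURE({[B' → . B]}), then GOTO on every symbol after a dot until no new states appear). It has 15 states:
  I0: { [A → . * id], [A → . L], [B → . A * A], [B' → . B], [L → . )], [L → . Y B Y], [Y → . id * A] }  — shift
  I1: { [L → ) .] }  — reduce
  I2: { [A → * . id] }  — shift
  I3: { [B → A . * A] }  — shift
  I4: { [B' → B .] }  — accept
  I5: { [A → L .] }  — reduce
  I6: { [A → . * id], [A → . L], [B → . A * A], [L → . )], [L → . Y B Y], [L → Y . B Y], [Y → . id * A] }  — shift
  I7: { [Y → id . * A] }  — shift
  I8: { [A → . * id], [A → . L], [L → . )], [L → . Y B Y], [Y → . id * A], [Y → id * . A] }  — shift
  I9: { [Y → id * A .] }  — reduce
  I10: { [L → Y B . Y], [Y → . id * A] }  — shift
  I11: { [L → Y B Y .] }  — reduce
  I12: { [A → . * id], [A → . L], [B → A * . A], [L → . )], [L → . Y B Y], [Y → . id * A] }  — shift
  I13: { [B → A * A .] }  — reduce
  I14: { [A → * id .] }  — reduce

No state contains more than one complete item.

Answer: No reduce-reduce conflicts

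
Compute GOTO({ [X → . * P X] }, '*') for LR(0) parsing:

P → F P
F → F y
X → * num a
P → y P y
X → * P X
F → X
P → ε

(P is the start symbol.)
GOTO(I, '*') = CLOSURE({ [A → αX.β] : [A → α.Xβ] ∈ I, X = '*' })

Items with dot before '*', with the dot advanced:
  [X → . * P X] → [X → * . P X]
Closure of the advanced items:
  [X → * . P X] has the dot before P: add [P → . F P], [P → . y P y], [P → .]
  [P → . F P] has the dot before F: add [F → . F y], [F → . X]
  [F → . X] has the dot before X: add [X → . * num a], [X → . * P X]

GOTO = { [F → . F y], [F → . X], [P → . F P], [P → . y P y], [P → .], [X → * . P X], [X → . * P X], [X → . * num a] }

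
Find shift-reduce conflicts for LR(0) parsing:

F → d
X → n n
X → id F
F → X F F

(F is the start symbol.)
No shift-reduce conflicts

Augment with F' → F and build the canonical LR(0) collection (I0 = CLOSURE({[F' → . F]}), then GOTO on every symbol after a dot until no new states appear). It has 10 states:
  I0: { [F → . X F F], [F → . d], [F' → . F], [X → . id F], [X → . n n] }  — shift
  I1: { [F' → F .] }  — accept
  I2: { [F → . X F F], [F → . d], [F → X . F F], [X → . id F], [X → . n n] }  — shift
  I3: { [F → d .] }  — reduce
  I4: { [F → . X F F], [F → . d], [X → . id F], [X → . n n], [X → id . F] }  — shift
  I5: { [X → n . n] }  — shift
  I6: { [X → n n .] }  — reduce
  I7: { [X → id F .] }  — reduce
  I8: { [F → . X F F], [F → . d], [F → X F . F], [X → . id F], [X → . n n] }  — shift
  I9: { [F → X F F .] }  — reduce

No state contains both a complete item and a shift item.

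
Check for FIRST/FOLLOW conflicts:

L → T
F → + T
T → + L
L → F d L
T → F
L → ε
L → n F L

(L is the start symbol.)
Yes. L → T with FOLLOW(L) on { '+' }; L → F d L with FOLLOW(L) on { '+' }; L → n F L with FOLLOW(L) on { 'n' }

Nullable non-terminals: L.
FIRST sets used below: FIRST(T) = { '+' }, FIRST(F) = { '+' }

L: nullable alternative(s) L → ε; FOLLOW(L) = { $, '+', 'd', 'n' }
  L → T: FIRST \ {ε} = { '+' } — overlaps FOLLOW(L) on { '+' }: CONFLICT
  L → F d L: FIRST \ {ε} = { '+' } — overlaps FOLLOW(L) on { '+' }: CONFLICT
  L → ε: FIRST \ {ε} = { } — this is the only nullable alternative, skip
  L → n F L: FIRST \ {ε} = { 'n' } — overlaps FOLLOW(L) on { 'n' }: CONFLICT

F, T have no nullable alternative, so no FIRST/FOLLOW check is needed there.

So the grammar has 3 FIRST/FOLLOW conflicts (marked CONFLICT above).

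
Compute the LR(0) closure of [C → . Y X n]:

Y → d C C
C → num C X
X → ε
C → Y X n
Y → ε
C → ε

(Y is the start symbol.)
To compute CLOSURE, for each item [A → α.Bβ] where B is a non-terminal, add [B → .γ] for all productions B → γ; repeat for the newly added items until nothing changes.

Start with: [C → . Y X n]
  [C → . Y X n] has the dot before Y: add [Y → . d C C], [Y → .]
No further items can be added.

CLOSURE = { [C → . Y X n], [Y → . d C C], [Y → .] }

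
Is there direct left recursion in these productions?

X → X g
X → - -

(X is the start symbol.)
Direct left recursion occurs when N → N α for some non-terminal N (the right-hand side begins with the left-hand side itself).

X → X g: LEFT RECURSIVE (starts with X)
X → - -: starts with '-'

The grammar has direct left recursion on: X.

Answer: Yes, X is left-recursive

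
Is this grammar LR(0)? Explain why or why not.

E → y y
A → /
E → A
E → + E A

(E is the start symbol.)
Yes, the grammar is LR(0)

A grammar is LR(0) if no state in the canonical LR(0) collection has:
  - both a shift item (dot before a terminal) and a complete item (shift-reduce conflict), or
  - two or more complete items (reduce-reduce conflict; the accept item [E' → E .] counts as a complete item here).

Augment with E' → E and build the canonical LR(0) collection (I0 = CLOSURE({[E' → . E]}), then GOTO on every symbol after a dot until no new states appear). It has 9 states:
  I0: { [A → . /], [E → . + E A], [E → . A], [E → . y y], [E' → . E] }  — shift
  I1: { [A → . /], [E → + . E A], [E → . + E A], [E → . A], [E → . y y] }  — shift
  I2: { [A → / .] }  — reduce
  I3: { [E → A .] }  — reduce
  I4: { [E' → E .] }  — accept
  I5: { [E → y . y] }  — shift
  I6: { [E → y y .] }  — reduce
  I7: { [A → . /], [E → + E . A] }  — shift
  I8: { [E → + E A .] }  — reduce

Every state is either a pure shift/goto state or contains exactly one complete item and nothing to shift — no conflicts. The grammar is LR(0).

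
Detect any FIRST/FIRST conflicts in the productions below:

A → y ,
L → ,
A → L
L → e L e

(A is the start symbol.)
FIRST sets of the non-terminals at (or reachable through a nullable prefix from) the front of some alternative:
  FIRST(L) = { ',', 'e' }

Productions for A:
  A → y ,: FIRST = { 'y' }
  A → L: FIRST = { ',', 'e' }
Productions for L:
  L → ,: FIRST = { ',' }
  L → e L e: FIRST = { 'e' }

All alternatives of each non-terminal have pairwise disjoint FIRST sets.

Answer: No FIRST/FIRST conflicts.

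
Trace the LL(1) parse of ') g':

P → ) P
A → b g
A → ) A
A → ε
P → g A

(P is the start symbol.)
Stack is shown with the top on the left.

Stack  Input  Action
--------------------
P $    ) g $  output P → ) P
) P $  ) g $  match ')'
P $    g $    output P → g A
g A $  g $    match 'g'
A $    $      output A → ε
$      $      accept

The string is accepted.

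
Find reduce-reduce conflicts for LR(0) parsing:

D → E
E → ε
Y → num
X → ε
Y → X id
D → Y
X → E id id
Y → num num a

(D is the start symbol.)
Augment with D' → D and build the canonical LR(0) collection (I0 = CLOSURE({[D' → . D]}), then GOTO on every symbol after a dot until no new states appear). It has 11 states:
  I0: { [D → . E], [D → . Y], [D' → . D], [E → .], [X → . E id id], [X → .], [Y → . X id], [Y → . num num a], [Y → . num] }  — shift, 2 reduces
  I1: { [D' → D .] }  — accept
  I2: { [D → E .], [X → E . id id] }  — shift, reduce
  I3: { [Y → X . id] }  — shift
  I4: { [D → Y .] }  — reduce
  I5: { [Y → num . num a], [Y → num .] }  — shift, reduce
  I6: { [Y → num num . a] }  — shift
  I7: { [Y → num num a .] }  — reduce
  I8: { [Y → X id .] }  — reduce
  I9: { [X → E id . id] }  — shift
  I10: { [X → E id id .] }  — reduce

I0 contains complete items [E → .], [X → .] — reduce-reduce conflict.

Answer: Yes — I0: [E → .] vs [X → .]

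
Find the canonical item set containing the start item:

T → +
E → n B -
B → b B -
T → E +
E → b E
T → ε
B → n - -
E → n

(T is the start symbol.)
First, augment the grammar with T' → T
I₀ = CLOSURE({ [T' → . T] }):
  [T' → . T] has the dot before T: add [T → . +], [T → . E +], [T → .]
  [T → . E +] has the dot before E: add [E → . n B -], [E → . b E], [E → . n]
No further items can be added.

I₀ = { [E → . b E], [E → . n B -], [E → . n], [T → . +], [T → . E +], [T → .], [T' → . T] }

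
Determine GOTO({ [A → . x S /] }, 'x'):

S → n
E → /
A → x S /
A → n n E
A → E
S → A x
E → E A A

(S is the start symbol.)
{ [A → . E], [A → . n n E], [A → . x S /], [A → x . S /], [E → . /], [E → . E A A], [S → . A x], [S → . n] }

GOTO(I, 'x') = CLOSURE({ [A → αX.β] : [A → α.Xβ] ∈ I, X = 'x' })

Items with dot before 'x', with the dot advanced:
  [A → . x S /] → [A → x . S /]
Closure of the advanced items:
  [A → x . S /] has the dot before S: add [S → . n], [S → . A x]
  [S → . A x] has the dot before A: add [A → . x S /], [A → . n n E], [A → . E]
  [A → . E] has the dot before E: add [E → . /], [E → . E A A]

GOTO = { [A → . E], [A → . n n E], [A → . x S /], [A → x . S /], [E → . /], [E → . E A A], [S → . A x], [S → . n] }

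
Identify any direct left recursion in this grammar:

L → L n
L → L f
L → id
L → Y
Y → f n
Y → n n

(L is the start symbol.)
L → L n: LEFT RECURSIVE (starts with L)
L → L f: LEFT RECURSIVE (starts with L)
L → id: starts with id
L → Y: starts with Y
Y → f n: starts with f
Y → n n: starts with n

The grammar has direct left recursion on: L.

Answer: Yes, L is left-recursive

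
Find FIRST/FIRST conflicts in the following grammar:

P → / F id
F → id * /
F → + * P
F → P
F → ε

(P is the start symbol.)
No FIRST/FIRST conflicts.

A FIRST/FIRST conflict occurs when two productions N → α and N → β for the same non-terminal have FIRST(α) ∩ FIRST(β) ≠ ∅ (with ε ∈ FIRST of a nullable right-hand side, so two nullable alternatives also conflict).

FIRST sets of the non-terminals at (or reachable through a nullable prefix from) the front of some alternative:
  FIRST(P) = { '/' }

Productions for F:
  F → id * /: FIRST = { 'id' }
  F → + * P: FIRST = { '+' }
  F → P: FIRST = { '/' }
  F → ε: FIRST = { ε }
P has only one production, so no FIRST/FIRST conflict is possible there.

All alternatives of each non-terminal have pairwise disjoint FIRST sets.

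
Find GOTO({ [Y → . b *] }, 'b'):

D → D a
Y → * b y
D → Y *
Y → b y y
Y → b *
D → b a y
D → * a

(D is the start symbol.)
GOTO(I, 'b') = CLOSURE({ [A → αX.β] : [A → α.Xβ] ∈ I, X = 'b' })

Items with dot before 'b', with the dot advanced:
  [Y → . b *] → [Y → b . *]
Closure adds nothing (no advanced item has the dot before a non-terminal).

GOTO = { [Y → b . *] }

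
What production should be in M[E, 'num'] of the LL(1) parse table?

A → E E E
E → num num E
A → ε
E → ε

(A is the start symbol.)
E → num num E, E → ε

To find M[E, 'num'], we find productions for E where 'num' is in the predict set (PREDICT(N → α) = (FIRST(α) \ {ε}) ∪ (FOLLOW(N) if α ⇒* ε)).

Relevant sets:
  FOLLOW(E) = { $, 'num' }

E → num num E: PREDICT = { 'num' }
  'num' is in predict set, so this production goes in M[E, 'num']
E → ε: PREDICT = { $, 'num' }
  'num' is in predict set, so this production goes in M[E, 'num']

M[E, 'num'] = E → num num E, E → ε  (a multiply-defined cell — the grammar is not LL(1))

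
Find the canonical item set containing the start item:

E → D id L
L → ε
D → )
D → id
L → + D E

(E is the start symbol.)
First, augment the grammar with E' → E
I₀ = CLOSURE({ [E' → . E] }):
  [E' → . E] has the dot before E: add [E → . D id L]
  [E → . D id L] has the dot before D: add [D → . )], [D → . id]
No further items can be added.

I₀ = { [D → . )], [D → . id], [E → . D id L], [E' → . E] }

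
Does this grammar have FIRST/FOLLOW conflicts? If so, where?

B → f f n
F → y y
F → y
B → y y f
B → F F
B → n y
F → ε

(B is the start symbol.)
A FIRST/FOLLOW conflict occurs when a non-terminal N has a nullable alternative N → β (β ⇒* ε) and another alternative N → α with FIRST(α) ∩ FOLLOW(N) ≠ ∅: on such a lookahead the parser cannot decide between expanding α and letting N vanish via β.

Nullable non-terminals: B, F.
FIRST sets used below: FIRST(F) = { 'y', ε }

B: nullable alternative(s) B → F F; FOLLOW(B) = { $ }
  B → f f n: FIRST \ {ε} = { 'f' } — disjoint from FOLLOW(B)
  B → y y f: FIRST \ {ε} = { 'y' } — disjoint from FOLLOW(B)
  B → F F: FIRST \ {ε} = { 'y' } — this is the only nullable alternative, skip
  B → n y: FIRST \ {ε} = { 'n' } — disjoint from FOLLOW(B)

F: nullable alternative(s) F → ε; FOLLOW(F) = { $, 'y' }
  F → y y: FIRST \ {ε} = { 'y' } — overlaps FOLLOW(F) on { 'y' }: CONFLICT
  F → y: FIRST \ {ε} = { 'y' } — overlaps FOLLOW(F) on { 'y' }: CONFLICT
  F → ε: FIRST \ {ε} = { } — this is the only nullable alternative, skip

So the grammar has 2 FIRST/FOLLOW conflicts (marked CONFLICT above).

Answer: Yes. F → y y with FOLLOW(F) on { 'y' }; F → y with FOLLOW(F) on { 'y' }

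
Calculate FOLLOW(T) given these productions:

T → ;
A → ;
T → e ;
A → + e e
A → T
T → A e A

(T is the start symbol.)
{ $, 'e' }

To compute FOLLOW(T), find every occurrence of T on a right-hand side N → α T β: add FIRST(β) \ {ε}, and if β is empty or nullable also add FOLLOW(N). Iterate to a fixed point.

T is the start symbol, so $ ∈ FOLLOW(T).
In A → T: T is at the end, add FOLLOW(A)

The FOLLOW sets referred to above (computed the same way, to a fixed point):
  FOLLOW(A) = { $, 'e' }

Taking the union: FOLLOW(T) = { $, 'e' }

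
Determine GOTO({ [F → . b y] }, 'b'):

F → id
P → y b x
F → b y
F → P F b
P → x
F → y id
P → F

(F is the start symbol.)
{ [F → b . y] }

GOTO(I, 'b') = CLOSURE({ [A → αX.β] : [A → α.Xβ] ∈ I, X = 'b' })

Items with dot before 'b', with the dot advanced:
  [F → . b y] → [F → b . y]
Closure adds nothing (no advanced item has the dot before a non-terminal).

GOTO = { [F → b . y] }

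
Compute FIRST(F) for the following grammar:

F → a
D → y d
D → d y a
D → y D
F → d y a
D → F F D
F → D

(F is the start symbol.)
{ 'a', 'd', 'y' }

To compute FIRST(F), examine every production with F on the left-hand side, reading each right-hand side left to right until a non-nullable symbol is reached.

FIRST sets of the other non-terminals involved (by the same procedure, iterated to a fixed point):
  FIRST(D) = { 'a', 'd', 'y' }

From F → a:
  - a is a terminal: add 'a' and stop
From F → d y a:
  - d is a terminal: add 'd' and stop
From F → D:
  - D is a non-terminal: add FIRST(D) \ {ε} = { 'a', 'd', 'y' }
    D is not nullable, so stop

Collecting: FIRST(F) = { 'a', 'd', 'y' }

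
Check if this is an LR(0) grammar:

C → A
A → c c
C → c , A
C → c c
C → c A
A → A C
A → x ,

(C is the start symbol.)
Augment with C' → C and build the canonical LR(0) collection (I0 = CLOSURE({[C' → . C]}), then GOTO on every symbol after a dot until no new states appear). It has 13 states:
  I0: { [A → . A C], [A → . c c], [A → . x ,], [C → . A], [C → . c , A], [C → . c A], [C → . c c], [C' → . C] }  — shift
  I1: { [A → . A C], [A → . c c], [A → . x ,], [A → A . C], [C → . A], [C → . c , A], [C → . c A], [C → . c c], [C → A .] }  — shift, reduce
  I2: { [C' → C .] }  — accept
  I3: { [A → . A C], [A → . c c], [A → . x ,], [A → c . c], [C → c . , A], [C → c . A], [C → c . c] }  — shift
  I4: { [A → x . ,] }  — shift
  I5: { [A → x , .] }  — reduce
  I6: { [A → . A C], [A → . c c], [A → . x ,], [C → c , . A] }  — shift
  I7: { [A → . A C], [A → . c c], [A → . x ,], [A → A . C], [C → . A], [C → . c , A], [C → . c A], [C → . c c], [C → c A .] }  — shift, reduce
  I8: { [A → c . c], [A → c c .], [C → c c .] }  — shift, 2 reduces
  I9: { [A → c c .] }  — reduce
  I10: { [A → A C .] }  — reduce
  I11: { [A → . A C], [A → . c c], [A → . x ,], [A → A . C], [C → . A], [C → . c , A], [C → . c A], [C → . c c], [C → c , A .] }  — shift, reduce
  I12: { [A → c . c] }  — shift

Conflict in state I1:
  Shift-reduce conflict between [C → A .] and [A → . c c]
So the grammar is NOT LR(0).

Answer: No. Shift-reduce conflict between [C → A .] and [A → . c c]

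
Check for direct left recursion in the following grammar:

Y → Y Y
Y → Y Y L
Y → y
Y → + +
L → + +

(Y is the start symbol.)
Y → Y Y: LEFT RECURSIVE (starts with Y)
Y → Y Y L: LEFT RECURSIVE (starts with Y)
Y → y: starts with y
Y → + +: starts with '+'
L → + +: starts with '+'

The grammar has direct left recursion on: Y.

Answer: Yes, Y is left-recursive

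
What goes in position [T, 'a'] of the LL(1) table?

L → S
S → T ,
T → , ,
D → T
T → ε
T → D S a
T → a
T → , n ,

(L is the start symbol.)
To find M[T, 'a'], we find productions for T where 'a' is in the predict set (PREDICT(N → α) = (FIRST(α) \ {ε}) ∪ (FOLLOW(N) if α ⇒* ε)).

Relevant sets:
  FIRST(D) = { ',', 'a', ε }
  FIRST(S) = { ',', 'a' }
  FOLLOW(T) = { ',', 'a' }

T → , ,: PREDICT = { ',' }
T → ε: PREDICT = { ',', 'a' }
  'a' is in predict set, so this production goes in M[T, 'a']
T → D S a: PREDICT = { ',', 'a' }
  'a' is in predict set, so this production goes in M[T, 'a']
T → a: PREDICT = { 'a' }
  'a' is in predict set, so this production goes in M[T, 'a']
T → , n ,: PREDICT = { ',' }

M[T, 'a'] = T → ε, T → D S a, T → a  (a multiply-defined cell — the grammar is not LL(1))

Answer: T → ε, T → D S a, T → a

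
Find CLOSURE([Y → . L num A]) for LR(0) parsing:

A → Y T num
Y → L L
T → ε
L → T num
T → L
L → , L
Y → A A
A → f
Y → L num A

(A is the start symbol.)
{ [L → . , L], [L → . T num], [T → . L], [T → .], [Y → . L num A] }

Start with: [Y → . L num A]
  [Y → . L num A] has the dot before L: add [L → . T num], [L → . , L]
  [L → . T num] has the dot before T: add [T → .], [T → . L]
No further items can be added.

CLOSURE = { [L → . , L], [L → . T num], [T → . L], [T → .], [Y → . L num A] }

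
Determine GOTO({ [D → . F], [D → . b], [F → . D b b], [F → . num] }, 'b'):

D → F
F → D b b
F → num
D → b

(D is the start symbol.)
GOTO(I, 'b') = CLOSURE({ [A → αX.β] : [A → α.Xβ] ∈ I, X = 'b' })

Items with dot before 'b', with the dot advanced:
  [D → . b] → [D → b .]
Closure adds nothing (no advanced item has the dot before a non-terminal).

GOTO = { [D → b .] }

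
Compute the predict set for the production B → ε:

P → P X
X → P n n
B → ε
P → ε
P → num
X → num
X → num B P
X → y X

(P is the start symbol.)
{ $, 'n', 'num', 'y' }

PREDICT(B → ε) = (FIRST(RHS) \ {ε}) ∪ (FOLLOW(B) if ε ∈ FIRST(RHS), i.e. RHS ⇒* ε)
The right-hand side is ε (FIRST(ε) = { ε }), so the predict set is FOLLOW(B) = { $, 'n', 'num', 'y' }
PREDICT(B → ε) = { $, 'n', 'num', 'y' }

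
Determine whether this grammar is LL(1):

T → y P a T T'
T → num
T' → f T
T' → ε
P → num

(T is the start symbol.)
A grammar is LL(1) if for each non-terminal N with multiple productions, the predict sets of those productions are pairwise disjoint, where PREDICT(N → α) = (FIRST(α) \ {ε}) ∪ (FOLLOW(N) if α ⇒* ε).

Relevant sets:
  FOLLOW(T') = { $, 'f' }

For T:
  PREDICT(T → y P a T T') = { 'y' }
  PREDICT(T → num) = { 'num' }
For T':
  PREDICT(T' → f T) = { 'f' }
  PREDICT(T' → ε) = { $, 'f' }
P has a single production, so nothing to check there.

Conflict found: Predict set conflict for T': { 'f' }
The grammar is NOT LL(1).

Answer: No. Predict set conflict for T': { 'f' }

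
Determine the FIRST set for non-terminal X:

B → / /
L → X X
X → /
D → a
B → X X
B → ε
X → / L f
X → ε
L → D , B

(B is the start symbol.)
{ '/', ε }

To compute FIRST(X), examine every production with X on the left-hand side, reading each right-hand side left to right until a non-nullable symbol is reached.

From X → /:
  - '/' is a terminal: add '/' and stop
From X → / L f:
  - '/' is a terminal: add '/' and stop
From X → ε:
  - ε-production, so ε ∈ FIRST(X)

Collecting: FIRST(X) = { '/', ε }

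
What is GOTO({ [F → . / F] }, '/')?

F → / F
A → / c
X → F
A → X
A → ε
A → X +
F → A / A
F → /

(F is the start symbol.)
GOTO(I, '/') = CLOSURE({ [A → αX.β] : [A → α.Xβ] ∈ I, X = '/' })

Items with dot before '/', with the dot advanced:
  [F → . / F] → [F → / . F]
Closure of the advanced items:
  [F → / . F] has the dot before F: add [F → . / F], [F → . A / A], [F → . /]
  [F → . A / A] has the dot before A: add [A → . / c], [A → . X], [A → .], [A → . X +]
  [A → . X] has the dot before X: add [X → . F]

GOTO = { [A → . / c], [A → . X +], [A → . X], [A → .], [F → . / F], [F → . /], [F → . A / A], [F → / . F], [X → . F] }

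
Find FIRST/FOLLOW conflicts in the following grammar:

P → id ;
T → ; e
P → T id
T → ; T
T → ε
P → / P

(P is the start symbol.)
Nullable non-terminals: T.

T: nullable alternative(s) T → ε; FOLLOW(T) = { 'id' }
  T → ; e: FIRST \ {ε} = { ';' } — disjoint from FOLLOW(T)
  T → ; T: FIRST \ {ε} = { ';' } — disjoint from FOLLOW(T)
  T → ε: FIRST \ {ε} = { } — this is the only nullable alternative, skip

P has no nullable alternative, so no FIRST/FOLLOW check is needed there.

No FIRST/FOLLOW conflicts found.

Answer: No FIRST/FOLLOW conflicts.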